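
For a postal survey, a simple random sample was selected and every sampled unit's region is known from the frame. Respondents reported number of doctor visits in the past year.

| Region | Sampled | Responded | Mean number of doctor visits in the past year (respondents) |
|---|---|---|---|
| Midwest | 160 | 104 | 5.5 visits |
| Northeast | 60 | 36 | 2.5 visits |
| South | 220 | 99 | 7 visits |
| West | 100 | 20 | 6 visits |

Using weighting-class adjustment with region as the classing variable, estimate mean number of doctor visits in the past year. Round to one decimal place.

Class response rates: Midwest 104/160 = 65%, Northeast 36/60 = 60%, South 99/220 = 45%, West 20/100 = 20%.
Weighting each respondent by the inverse class response rate inflates each class back to its sampled size, so the class weight is n_sampled:
  Midwest: 160 × 5.5 = 880
  Northeast: 60 × 2.5 = 150
  South: 220 × 7 = 1540
  West: 100 × 6 = 600
Adjusted estimate = 3170 / 540 = 5.87037 → 5.9.

5.9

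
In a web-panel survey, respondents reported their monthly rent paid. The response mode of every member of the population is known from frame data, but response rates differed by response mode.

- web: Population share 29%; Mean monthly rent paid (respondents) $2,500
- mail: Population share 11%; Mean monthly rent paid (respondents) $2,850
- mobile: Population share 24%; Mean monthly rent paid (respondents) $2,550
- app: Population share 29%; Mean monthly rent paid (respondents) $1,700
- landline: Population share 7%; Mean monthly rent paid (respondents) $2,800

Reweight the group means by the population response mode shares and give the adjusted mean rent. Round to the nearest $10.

$2,340

Each cell contributes population-share × respondent value:
  web: 0.29 × 2500 = 725
  mail: 0.11 × 2850 = 313.5
  mobile: 0.24 × 2550 = 612
  app: 0.29 × 1700 = 493
  landline: 0.07 × 2800 = 196
Post-stratified estimate = 2339.5 → $2,340.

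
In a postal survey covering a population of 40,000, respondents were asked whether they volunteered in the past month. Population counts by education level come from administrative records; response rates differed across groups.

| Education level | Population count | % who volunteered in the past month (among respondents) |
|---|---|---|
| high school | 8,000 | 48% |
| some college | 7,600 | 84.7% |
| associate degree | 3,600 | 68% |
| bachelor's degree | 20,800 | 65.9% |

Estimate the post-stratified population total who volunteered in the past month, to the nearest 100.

26,400

Each cell contributes its population count × the respondent rate:
  high school: 8,000 × 48% = 3840
  some college: 7,600 × 84.7% = 6437.2
  associate degree: 3,600 × 68% = 2448
  bachelor's degree: 20,800 × 65.9% = 13707.2
Estimated total = 26432.4 → 26,400.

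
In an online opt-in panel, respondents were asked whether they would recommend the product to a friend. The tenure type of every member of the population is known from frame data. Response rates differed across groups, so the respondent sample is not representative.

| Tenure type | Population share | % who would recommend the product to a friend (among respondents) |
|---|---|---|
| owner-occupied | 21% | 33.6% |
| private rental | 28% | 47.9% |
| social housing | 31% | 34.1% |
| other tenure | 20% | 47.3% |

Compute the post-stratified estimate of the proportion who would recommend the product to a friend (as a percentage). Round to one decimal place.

40.5%

Post-stratification weights by population share, not respondent share:
  owner-occupied: 0.21 × 33.6 = 7.056
  private rental: 0.28 × 47.9 = 13.412
  social housing: 0.31 × 34.1 = 10.571
  other tenure: 0.2 × 47.3 = 9.46
Post-stratified estimate = 40.499 → 40.5%.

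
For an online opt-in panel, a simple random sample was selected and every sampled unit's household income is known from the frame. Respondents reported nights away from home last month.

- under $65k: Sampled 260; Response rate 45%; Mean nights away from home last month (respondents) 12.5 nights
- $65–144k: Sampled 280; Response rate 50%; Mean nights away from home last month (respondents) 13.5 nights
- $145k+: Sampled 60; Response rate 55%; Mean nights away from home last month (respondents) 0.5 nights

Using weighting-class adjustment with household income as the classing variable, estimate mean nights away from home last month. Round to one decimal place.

With weight = n_sampled/n_responded per class, the weighted class total is n_sampled:
  under $65k: 260 × 12.5 = 3250
  $65–144k: 280 × 13.5 = 3780
  $145k+: 60 × 0.5 = 30
Adjusted estimate = 7060 / 600 = 11.7667 → 11.8.

11.8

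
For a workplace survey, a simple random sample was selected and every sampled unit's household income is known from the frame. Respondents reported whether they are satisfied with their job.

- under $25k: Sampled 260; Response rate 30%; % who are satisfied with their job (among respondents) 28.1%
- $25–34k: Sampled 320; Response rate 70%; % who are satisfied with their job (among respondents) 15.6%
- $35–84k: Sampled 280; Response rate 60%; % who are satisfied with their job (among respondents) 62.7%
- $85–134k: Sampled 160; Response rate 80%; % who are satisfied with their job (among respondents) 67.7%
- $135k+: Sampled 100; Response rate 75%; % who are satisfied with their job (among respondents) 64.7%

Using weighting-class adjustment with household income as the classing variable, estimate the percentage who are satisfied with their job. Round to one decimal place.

42.1%

With weight = n_sampled/n_responded per class, the weighted class total is n_sampled:
  under $25k: 260 × 28.1 = 7306
  $25–34k: 320 × 15.6 = 4992
  $35–84k: 280 × 62.7 = 17,556
  $85–134k: 160 × 67.7 = 10,832
  $135k+: 100 × 64.7 = 6470
Adjusted estimate = 47,156 / 1,120 = 42.1036 → 42.1%.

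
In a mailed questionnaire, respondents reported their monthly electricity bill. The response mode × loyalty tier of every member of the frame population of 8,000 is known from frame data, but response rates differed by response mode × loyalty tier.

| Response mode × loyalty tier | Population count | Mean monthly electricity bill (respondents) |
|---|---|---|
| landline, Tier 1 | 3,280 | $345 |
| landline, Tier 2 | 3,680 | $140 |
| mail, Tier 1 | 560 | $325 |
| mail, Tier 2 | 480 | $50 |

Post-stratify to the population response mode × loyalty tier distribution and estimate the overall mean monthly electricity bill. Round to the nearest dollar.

$232

Post-stratification weights by population share, not respondent share:
  landline, Tier 1: (3,280/8,000) × 345 = 141.45
  landline, Tier 2: (3,680/8,000) × 140 = 64.4
  mail, Tier 1: (560/8,000) × 325 = 22.75
  mail, Tier 2: (480/8,000) × 50 = 3
Post-stratified estimate = 231.6 → $232.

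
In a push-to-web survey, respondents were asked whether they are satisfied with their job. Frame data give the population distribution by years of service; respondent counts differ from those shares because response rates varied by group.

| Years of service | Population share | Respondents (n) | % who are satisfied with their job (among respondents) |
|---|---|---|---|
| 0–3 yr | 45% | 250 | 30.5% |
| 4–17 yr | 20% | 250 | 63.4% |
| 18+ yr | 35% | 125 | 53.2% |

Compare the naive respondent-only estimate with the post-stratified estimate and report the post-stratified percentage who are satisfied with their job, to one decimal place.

Naive respondent-only estimate (weights = respondent counts):
  (250/625)×30.5 + (250/625)×63.4 + (125/625)×53.2 = 48.2%
Post-stratified estimate weights by population shares:
  0.45×30.5 + 0.2×63.4 + 0.35×53.2 = 45.025%

45.0%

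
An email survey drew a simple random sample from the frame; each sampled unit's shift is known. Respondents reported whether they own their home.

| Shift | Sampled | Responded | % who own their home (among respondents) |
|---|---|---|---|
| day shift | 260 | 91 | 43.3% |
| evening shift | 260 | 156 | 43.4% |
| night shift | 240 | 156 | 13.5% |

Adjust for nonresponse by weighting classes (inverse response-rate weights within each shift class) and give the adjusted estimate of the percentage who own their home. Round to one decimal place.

Response rates by class: day shift 91/260 = 35%, evening shift 156/260 = 60%, night shift 156/240 = 65%.
Inverse-response-rate weighting restores each class to its sampled count, so class totals weight by n_sampled:
  day shift: 260 × 43.3 = 11,258
  evening shift: 260 × 43.4 = 11,284
  night shift: 240 × 13.5 = 3240
Adjusted estimate = 25,782 / 760 = 33.9237 → 33.9%.

33.9%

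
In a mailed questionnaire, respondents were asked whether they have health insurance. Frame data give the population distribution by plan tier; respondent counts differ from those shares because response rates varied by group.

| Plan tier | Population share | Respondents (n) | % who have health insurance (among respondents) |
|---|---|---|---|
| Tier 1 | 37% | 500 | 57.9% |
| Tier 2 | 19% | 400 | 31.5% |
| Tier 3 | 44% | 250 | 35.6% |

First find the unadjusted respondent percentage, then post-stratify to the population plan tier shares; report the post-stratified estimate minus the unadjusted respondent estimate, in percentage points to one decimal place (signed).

-0.8 percentage points

Naive respondent-only estimate (weights = respondent counts):
  (500/1150)×57.9 + (400/1150)×31.5 + (250/1150)×35.6 = 43.8696%
Post-stratified estimate weights by population shares:
  0.37×57.9 + 0.19×31.5 + 0.44×35.6 = 43.072%
Difference = 43.072 − 43.8696 = -0.7976 pp.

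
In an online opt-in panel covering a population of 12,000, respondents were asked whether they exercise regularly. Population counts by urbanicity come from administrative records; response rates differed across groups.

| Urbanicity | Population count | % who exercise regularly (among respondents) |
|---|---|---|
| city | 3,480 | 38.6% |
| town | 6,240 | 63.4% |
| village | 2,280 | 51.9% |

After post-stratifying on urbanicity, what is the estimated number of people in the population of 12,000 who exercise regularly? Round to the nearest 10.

Estimated count per cell = population count × respondent percentage:
  city: 3,480 × 38.6% = 1343.28
  town: 6,240 × 63.4% = 3956.16
  village: 2,280 × 51.9% = 1183.32
Estimated total = 6482.76 → 6,480.

6,480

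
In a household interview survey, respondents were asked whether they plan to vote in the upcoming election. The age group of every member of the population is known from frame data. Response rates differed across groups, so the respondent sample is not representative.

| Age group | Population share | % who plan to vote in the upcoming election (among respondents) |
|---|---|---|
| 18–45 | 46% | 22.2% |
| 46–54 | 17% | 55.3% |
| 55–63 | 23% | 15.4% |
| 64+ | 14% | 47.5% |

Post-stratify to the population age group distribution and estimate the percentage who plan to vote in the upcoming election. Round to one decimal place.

29.8%

Each cell contributes population-share × respondent value:
  18–45: 0.46 × 22.2 = 10.212
  46–54: 0.17 × 55.3 = 9.401
  55–63: 0.23 × 15.4 = 3.542
  64+: 0.14 × 47.5 = 6.65
Post-stratified estimate = 29.805 → 29.8%.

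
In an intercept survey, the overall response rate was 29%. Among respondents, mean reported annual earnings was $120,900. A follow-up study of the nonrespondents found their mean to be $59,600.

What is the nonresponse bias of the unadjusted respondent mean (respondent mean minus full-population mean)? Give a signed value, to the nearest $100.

Nonresponse fraction = 1 − 0.29 = 0.71.
Bias = (nonresponse fraction) × (respondent mean − nonrespondent mean)
     = 0.71 × (120,900 − 59,600) = 0.71 × 61,300 = 43,523.

+$43,500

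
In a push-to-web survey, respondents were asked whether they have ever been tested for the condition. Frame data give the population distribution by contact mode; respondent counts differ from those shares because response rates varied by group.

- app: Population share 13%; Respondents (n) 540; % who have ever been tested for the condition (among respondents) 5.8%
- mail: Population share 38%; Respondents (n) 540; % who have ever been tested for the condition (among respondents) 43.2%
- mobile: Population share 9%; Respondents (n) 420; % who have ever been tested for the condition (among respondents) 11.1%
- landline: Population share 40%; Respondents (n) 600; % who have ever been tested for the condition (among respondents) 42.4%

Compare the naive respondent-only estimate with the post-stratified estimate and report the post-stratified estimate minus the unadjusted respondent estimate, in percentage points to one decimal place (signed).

+8.2 percentage points

Unadjusted (pooled respondent) estimate weights by respondent counts:
  (540/2100)×5.8 + (540/2100)×43.2 + (420/2100)×11.1 + (600/2100)×42.4 = 26.9343%
Post-stratified estimate weights by population shares:
  0.13×5.8 + 0.38×43.2 + 0.09×11.1 + 0.4×42.4 = 35.129%
Difference = 35.129 − 26.9343 = 8.1947 pp.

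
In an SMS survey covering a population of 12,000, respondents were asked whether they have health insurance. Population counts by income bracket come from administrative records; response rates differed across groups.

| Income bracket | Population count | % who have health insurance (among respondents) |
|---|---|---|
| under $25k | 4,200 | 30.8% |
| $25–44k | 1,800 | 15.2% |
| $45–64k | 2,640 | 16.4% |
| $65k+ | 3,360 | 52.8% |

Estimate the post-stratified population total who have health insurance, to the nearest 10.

3,770

Apply each group's respondent rate to its population count:
  under $25k: 4,200 × 30.8% = 1293.6
  $25–44k: 1,800 × 15.2% = 273.6
  $45–64k: 2,640 × 16.4% = 432.96
  $65k+: 3,360 × 52.8% = 1774.08
Estimated total = 3774.24 → 3,770.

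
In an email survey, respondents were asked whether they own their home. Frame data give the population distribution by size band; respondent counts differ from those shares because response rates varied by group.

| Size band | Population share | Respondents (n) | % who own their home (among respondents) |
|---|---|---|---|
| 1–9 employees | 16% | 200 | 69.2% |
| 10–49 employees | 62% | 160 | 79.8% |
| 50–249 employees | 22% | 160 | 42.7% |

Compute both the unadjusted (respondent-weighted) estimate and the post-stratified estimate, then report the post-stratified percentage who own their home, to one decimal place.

Without adjustment, the pooled respondent share is:
  (200/520)×69.2 + (160/520)×79.8 + (160/520)×42.7 = 64.3077%
Post-stratifying to population shares instead:
  0.16×69.2 + 0.62×79.8 + 0.22×42.7 = 69.942%

69.9%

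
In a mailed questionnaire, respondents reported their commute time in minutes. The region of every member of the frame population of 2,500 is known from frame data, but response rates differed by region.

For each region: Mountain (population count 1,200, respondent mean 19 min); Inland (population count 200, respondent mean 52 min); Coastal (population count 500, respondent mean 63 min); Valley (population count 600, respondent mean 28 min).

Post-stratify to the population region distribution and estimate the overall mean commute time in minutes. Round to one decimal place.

32.6

Post-stratification weights by population share, not respondent share:
  Mountain: (1,200/2,500) × 19 = 9.12
  Inland: (200/2,500) × 52 = 4.16
  Coastal: (500/2,500) × 63 = 12.6
  Valley: (600/2,500) × 28 = 6.72
Post-stratified estimate = 32.6 → 32.6.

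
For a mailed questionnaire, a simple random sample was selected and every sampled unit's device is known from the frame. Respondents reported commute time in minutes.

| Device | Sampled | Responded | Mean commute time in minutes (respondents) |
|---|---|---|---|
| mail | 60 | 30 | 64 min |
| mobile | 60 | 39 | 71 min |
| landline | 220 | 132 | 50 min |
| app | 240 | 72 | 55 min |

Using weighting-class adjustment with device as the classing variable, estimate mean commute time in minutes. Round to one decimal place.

Class response rates: mail 30/60 = 50%, mobile 39/60 = 65%, landline 132/220 = 60%, app 72/240 = 30%.
With weight = n_sampled/n_responded per class, the weighted class total is n_sampled:
  mail: 60 × 64 = 3840
  mobile: 60 × 71 = 4260
  landline: 220 × 50 = 11,000
  app: 240 × 55 = 13,200
Adjusted estimate = 32,300 / 580 = 55.6897 → 55.7.

55.7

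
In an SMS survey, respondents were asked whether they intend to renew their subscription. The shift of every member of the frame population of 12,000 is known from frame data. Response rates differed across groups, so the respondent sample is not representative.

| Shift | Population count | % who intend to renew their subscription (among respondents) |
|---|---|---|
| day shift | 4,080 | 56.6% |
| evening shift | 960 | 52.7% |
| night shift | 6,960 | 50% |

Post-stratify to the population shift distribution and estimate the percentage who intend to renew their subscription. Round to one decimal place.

Reweight to the known shift distribution:
  day shift: (4,080/12,000) × 56.6 = 19.244
  evening shift: (960/12,000) × 52.7 = 4.216
  night shift: (6,960/12,000) × 50 = 29
Post-stratified estimate = 52.46 → 52.5%.

52.5%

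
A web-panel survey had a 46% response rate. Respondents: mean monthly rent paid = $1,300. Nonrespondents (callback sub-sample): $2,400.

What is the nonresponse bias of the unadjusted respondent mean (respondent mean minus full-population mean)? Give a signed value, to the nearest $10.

-$590

Nonresponse fraction = 1 − 0.46 = 0.54.
Bias = (nonresponse fraction) × (respondent mean − nonrespondent mean)
     = 0.54 × (1300 − 2400) = 0.54 × -1100 = -594.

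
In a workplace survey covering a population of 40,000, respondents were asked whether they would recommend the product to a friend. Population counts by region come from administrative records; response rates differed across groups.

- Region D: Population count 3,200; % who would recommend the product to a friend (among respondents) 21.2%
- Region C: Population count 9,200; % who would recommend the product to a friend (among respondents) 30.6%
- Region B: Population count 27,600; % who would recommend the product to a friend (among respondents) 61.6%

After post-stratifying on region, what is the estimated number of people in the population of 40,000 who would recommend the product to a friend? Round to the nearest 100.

20,500

Each cell contributes its population count × the respondent rate:
  Region D: 3,200 × 21.2% = 678.4
  Region C: 9,200 × 30.6% = 2815.2
  Region B: 27,600 × 61.6% = 17001.6
Estimated total = 20495.2 → 20,500.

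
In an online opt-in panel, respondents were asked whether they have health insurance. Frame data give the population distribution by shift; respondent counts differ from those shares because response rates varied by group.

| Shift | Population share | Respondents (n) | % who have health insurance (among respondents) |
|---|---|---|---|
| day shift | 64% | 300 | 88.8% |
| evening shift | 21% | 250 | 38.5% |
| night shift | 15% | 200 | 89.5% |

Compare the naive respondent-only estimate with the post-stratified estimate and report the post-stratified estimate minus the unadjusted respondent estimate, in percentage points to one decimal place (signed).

Unadjusted (pooled respondent) estimate weights by respondent counts:
  (300/750)×88.8 + (250/750)×38.5 + (200/750)×89.5 = 72.22%
Post-stratified estimate weights by population shares:
  0.64×88.8 + 0.21×38.5 + 0.15×89.5 = 78.342%
Difference = 78.342 − 72.22 = 6.122 pp.

+6.1 percentage points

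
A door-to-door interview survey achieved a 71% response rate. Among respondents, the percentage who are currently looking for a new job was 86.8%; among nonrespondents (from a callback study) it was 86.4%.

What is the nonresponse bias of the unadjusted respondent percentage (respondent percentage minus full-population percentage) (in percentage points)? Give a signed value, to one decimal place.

Nonresponse fraction = 1 − 0.71 = 0.29.
Bias = (nonresponse fraction) × (respondent percentage − nonrespondent percentage)
     = 0.29 × (86.8 − 86.4) = 0.29 × 0.4 = 0.116.

+0.1 percentage points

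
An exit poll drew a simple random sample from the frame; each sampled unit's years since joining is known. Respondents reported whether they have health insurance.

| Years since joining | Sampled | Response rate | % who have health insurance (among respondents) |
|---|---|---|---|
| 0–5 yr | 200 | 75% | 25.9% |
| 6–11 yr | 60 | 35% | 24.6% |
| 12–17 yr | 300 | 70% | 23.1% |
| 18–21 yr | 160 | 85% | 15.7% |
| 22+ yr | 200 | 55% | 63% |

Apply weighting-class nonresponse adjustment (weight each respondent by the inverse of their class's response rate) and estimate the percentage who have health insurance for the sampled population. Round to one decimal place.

Weighting each respondent by the inverse class response rate inflates each class back to its sampled size, so the class weight is n_sampled:
  0–5 yr: 200 × 25.9 = 5180
  6–11 yr: 60 × 24.6 = 1476
  12–17 yr: 300 × 23.1 = 6930
  18–21 yr: 160 × 15.7 = 2512
  22+ yr: 200 × 63 = 12,600
Adjusted estimate = 28,698 / 920 = 31.1935 → 31.2%.

31.2%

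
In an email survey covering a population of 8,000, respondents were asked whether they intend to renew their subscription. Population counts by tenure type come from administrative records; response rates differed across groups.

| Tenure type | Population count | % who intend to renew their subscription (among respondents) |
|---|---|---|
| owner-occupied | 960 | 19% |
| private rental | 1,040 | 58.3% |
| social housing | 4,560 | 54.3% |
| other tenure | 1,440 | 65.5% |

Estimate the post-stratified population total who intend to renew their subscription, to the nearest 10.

4,210

Estimated count per cell = population count × respondent percentage:
  owner-occupied: 960 × 19% = 182.4
  private rental: 1,040 × 58.3% = 606.32
  social housing: 4,560 × 54.3% = 2476.08
  other tenure: 1,440 × 65.5% = 943.2
Estimated total = 4208 → 4,210.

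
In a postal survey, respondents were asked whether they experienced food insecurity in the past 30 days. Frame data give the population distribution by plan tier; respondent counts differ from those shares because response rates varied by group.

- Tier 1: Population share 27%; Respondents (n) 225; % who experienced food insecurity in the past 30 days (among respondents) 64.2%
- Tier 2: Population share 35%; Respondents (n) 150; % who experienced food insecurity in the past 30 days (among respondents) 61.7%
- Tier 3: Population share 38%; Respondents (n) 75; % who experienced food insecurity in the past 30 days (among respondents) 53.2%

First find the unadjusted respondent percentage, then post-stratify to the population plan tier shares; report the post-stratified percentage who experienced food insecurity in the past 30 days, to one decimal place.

59.1%

Naive respondent-only estimate (weights = respondent counts):
  (225/450)×64.2 + (150/450)×61.7 + (75/450)×53.2 = 61.5333%
Post-stratified estimate weights by population shares:
  0.27×64.2 + 0.35×61.7 + 0.38×53.2 = 59.145%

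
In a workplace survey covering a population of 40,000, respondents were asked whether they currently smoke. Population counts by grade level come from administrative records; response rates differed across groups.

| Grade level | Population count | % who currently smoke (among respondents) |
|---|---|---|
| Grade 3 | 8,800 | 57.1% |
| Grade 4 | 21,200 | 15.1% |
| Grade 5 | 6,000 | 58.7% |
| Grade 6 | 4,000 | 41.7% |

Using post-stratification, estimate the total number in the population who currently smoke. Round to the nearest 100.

Each cell contributes its population count × the respondent rate:
  Grade 3: 8,800 × 57.1% = 5024.8
  Grade 4: 21,200 × 15.1% = 3201.2
  Grade 5: 6,000 × 58.7% = 3522
  Grade 6: 4,000 × 41.7% = 1668
Estimated total = 13,416 → 13,400.

13,400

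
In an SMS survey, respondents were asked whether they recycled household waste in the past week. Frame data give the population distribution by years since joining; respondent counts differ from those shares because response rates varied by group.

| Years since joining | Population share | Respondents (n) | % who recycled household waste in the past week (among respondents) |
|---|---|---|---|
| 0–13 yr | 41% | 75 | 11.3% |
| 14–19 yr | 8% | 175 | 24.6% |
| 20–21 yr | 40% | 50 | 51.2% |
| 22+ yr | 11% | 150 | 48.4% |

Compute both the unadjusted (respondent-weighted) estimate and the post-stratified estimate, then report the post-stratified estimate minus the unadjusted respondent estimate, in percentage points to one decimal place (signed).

Naive respondent-only estimate (weights = respondent counts):
  (75/450)×11.3 + (175/450)×24.6 + (50/450)×51.2 + (150/450)×48.4 = 33.2722%
Reweighting by population years since joining shares:
  0.41×11.3 + 0.08×24.6 + 0.4×51.2 + 0.11×48.4 = 32.405%
Difference = 32.405 − 33.2722 = -0.8672 pp.

-0.9 percentage points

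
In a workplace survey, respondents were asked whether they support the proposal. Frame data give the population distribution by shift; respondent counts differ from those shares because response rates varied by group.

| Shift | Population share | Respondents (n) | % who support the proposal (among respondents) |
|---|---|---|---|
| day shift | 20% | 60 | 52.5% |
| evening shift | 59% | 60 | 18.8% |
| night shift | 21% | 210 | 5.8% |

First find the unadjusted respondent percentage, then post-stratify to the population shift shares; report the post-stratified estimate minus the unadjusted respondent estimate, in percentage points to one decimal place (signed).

+6.2 percentage points

Naive respondent-only estimate (weights = respondent counts):
  (60/330)×52.5 + (60/330)×18.8 + (210/330)×5.8 = 16.6545%
Post-stratified estimate weights by population shares:
  0.2×52.5 + 0.59×18.8 + 0.21×5.8 = 22.81%
Difference = 22.81 − 16.6545 = 6.1555 pp.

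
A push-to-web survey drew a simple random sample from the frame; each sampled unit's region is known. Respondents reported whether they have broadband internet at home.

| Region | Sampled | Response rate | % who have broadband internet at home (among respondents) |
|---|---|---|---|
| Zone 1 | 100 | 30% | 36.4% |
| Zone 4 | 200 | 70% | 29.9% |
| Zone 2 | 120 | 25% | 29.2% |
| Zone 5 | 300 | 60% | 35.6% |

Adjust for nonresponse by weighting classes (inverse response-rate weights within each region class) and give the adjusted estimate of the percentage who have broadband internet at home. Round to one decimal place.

33.1%

Inverse-response-rate weighting restores each class to its sampled count, so class totals weight by n_sampled:
  Zone 1: 100 × 36.4 = 3640
  Zone 4: 200 × 29.9 = 5980
  Zone 2: 120 × 29.2 = 3504
  Zone 5: 300 × 35.6 = 10,680
Adjusted estimate = 23,804 / 720 = 33.0611 → 33.1%.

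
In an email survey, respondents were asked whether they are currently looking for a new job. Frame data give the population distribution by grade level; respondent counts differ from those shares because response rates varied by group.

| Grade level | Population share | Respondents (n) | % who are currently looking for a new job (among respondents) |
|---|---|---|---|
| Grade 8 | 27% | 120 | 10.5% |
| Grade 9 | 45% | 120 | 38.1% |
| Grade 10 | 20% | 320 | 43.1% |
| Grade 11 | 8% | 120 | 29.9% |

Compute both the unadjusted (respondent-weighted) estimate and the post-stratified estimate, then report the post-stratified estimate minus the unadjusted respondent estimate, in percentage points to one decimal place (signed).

-3.1 percentage points

Without adjustment, the pooled respondent share is:
  (120/680)×10.5 + (120/680)×38.1 + (320/680)×43.1 + (120/680)×29.9 = 34.1353%
Post-stratifying to population shares instead:
  0.27×10.5 + 0.45×38.1 + 0.2×43.1 + 0.08×29.9 = 30.992%
Difference = 30.992 − 34.1353 = -3.1433 pp.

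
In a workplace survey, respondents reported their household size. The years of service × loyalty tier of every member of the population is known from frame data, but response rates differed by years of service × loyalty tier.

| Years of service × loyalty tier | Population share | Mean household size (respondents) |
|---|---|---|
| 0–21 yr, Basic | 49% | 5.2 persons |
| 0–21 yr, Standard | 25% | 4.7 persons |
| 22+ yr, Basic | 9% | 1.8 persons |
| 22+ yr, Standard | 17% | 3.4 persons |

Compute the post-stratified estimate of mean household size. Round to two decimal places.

Weight each group's respondent value by its population share:
  0–21 yr, Basic: 0.49 × 5.2 = 2.548
  0–21 yr, Standard: 0.25 × 4.7 = 1.175
  22+ yr, Basic: 0.09 × 1.8 = 0.162
  22+ yr, Standard: 0.17 × 3.4 = 0.578
Post-stratified estimate = 4.463 → 4.46.

4.46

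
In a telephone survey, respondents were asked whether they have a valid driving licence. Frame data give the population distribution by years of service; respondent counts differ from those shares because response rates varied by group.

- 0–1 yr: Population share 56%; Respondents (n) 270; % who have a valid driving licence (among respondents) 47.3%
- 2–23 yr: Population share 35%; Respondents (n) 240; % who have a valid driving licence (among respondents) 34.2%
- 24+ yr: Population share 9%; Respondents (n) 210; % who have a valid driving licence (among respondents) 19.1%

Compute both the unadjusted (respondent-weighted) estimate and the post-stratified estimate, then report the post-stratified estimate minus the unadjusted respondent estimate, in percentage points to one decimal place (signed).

Naive respondent-only estimate (weights = respondent counts):
  (270/720)×47.3 + (240/720)×34.2 + (210/720)×19.1 = 34.7083%
Post-stratifying to population shares instead:
  0.56×47.3 + 0.35×34.2 + 0.09×19.1 = 40.177%
Difference = 40.177 − 34.7083 = 5.4687 pp.

+5.5 percentage points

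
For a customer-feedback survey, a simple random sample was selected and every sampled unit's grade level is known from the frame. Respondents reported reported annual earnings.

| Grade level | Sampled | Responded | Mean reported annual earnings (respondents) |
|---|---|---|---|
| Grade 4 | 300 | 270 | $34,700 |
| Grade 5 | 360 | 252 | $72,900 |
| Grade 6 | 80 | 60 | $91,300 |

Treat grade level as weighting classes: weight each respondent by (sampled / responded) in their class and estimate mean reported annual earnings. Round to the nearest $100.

$59,400

Response rates by class: Grade 4 270/300 = 90%, Grade 5 252/360 = 70%, Grade 6 60/80 = 75%.
Each respondent's weight = sampled/responded in their class; summing within a class gives n_sampled, so:
  Grade 4: 300 × 34,700 = 10,410,000
  Grade 5: 360 × 72,900 = 26,244,000
  Grade 6: 80 × 91,300 = 7,304,000
Adjusted estimate = 43,958,000 / 740 = 59402.7 → $59,400.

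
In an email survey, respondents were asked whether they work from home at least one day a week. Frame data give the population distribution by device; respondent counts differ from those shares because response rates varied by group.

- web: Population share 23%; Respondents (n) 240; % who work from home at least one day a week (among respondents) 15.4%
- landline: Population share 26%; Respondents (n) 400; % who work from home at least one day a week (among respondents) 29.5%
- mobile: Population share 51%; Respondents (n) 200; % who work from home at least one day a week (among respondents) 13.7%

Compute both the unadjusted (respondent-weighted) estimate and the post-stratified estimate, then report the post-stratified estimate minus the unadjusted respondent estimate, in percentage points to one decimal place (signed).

-3.5 percentage points

Naive respondent-only estimate (weights = respondent counts):
  (240/840)×15.4 + (400/840)×29.5 + (200/840)×13.7 = 21.7095%
Reweighting by population device shares:
  0.23×15.4 + 0.26×29.5 + 0.51×13.7 = 18.199%
Difference = 18.199 − 21.7095 = -3.5105 pp.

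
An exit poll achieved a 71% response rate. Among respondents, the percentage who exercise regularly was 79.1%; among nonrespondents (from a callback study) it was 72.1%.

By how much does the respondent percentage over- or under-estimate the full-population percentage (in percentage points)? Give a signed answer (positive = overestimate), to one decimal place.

+2.0 percentage points

Nonresponse fraction = 1 − 0.71 = 0.29.
Bias = (nonresponse fraction) × (respondent percentage − nonrespondent percentage)
     = 0.29 × (79.1 − 72.1) = 0.29 × 7 = 2.03.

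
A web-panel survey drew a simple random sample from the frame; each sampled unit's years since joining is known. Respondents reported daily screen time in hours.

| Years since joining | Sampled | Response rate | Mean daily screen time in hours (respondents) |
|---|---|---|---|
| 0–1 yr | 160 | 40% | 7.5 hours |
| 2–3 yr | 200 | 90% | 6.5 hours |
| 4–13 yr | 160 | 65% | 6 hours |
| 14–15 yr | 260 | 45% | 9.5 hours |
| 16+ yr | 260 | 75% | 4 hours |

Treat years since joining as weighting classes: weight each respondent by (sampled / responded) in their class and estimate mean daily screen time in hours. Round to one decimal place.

Inverse-response-rate weighting restores each class to its sampled count, so class totals weight by n_sampled:
  0–1 yr: 160 × 7.5 = 1200
  2–3 yr: 200 × 6.5 = 1300
  4–13 yr: 160 × 6 = 960
  14–15 yr: 260 × 9.5 = 2470
  16+ yr: 260 × 4 = 1040
Adjusted estimate = 6970 / 1,040 = 6.70192 → 6.7.

6.7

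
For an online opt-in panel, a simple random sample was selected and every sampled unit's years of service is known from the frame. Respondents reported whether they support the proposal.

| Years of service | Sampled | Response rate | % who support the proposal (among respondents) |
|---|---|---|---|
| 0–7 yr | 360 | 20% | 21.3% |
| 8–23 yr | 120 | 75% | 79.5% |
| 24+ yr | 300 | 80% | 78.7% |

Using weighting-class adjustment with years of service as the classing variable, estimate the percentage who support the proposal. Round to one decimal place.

Inverse-response-rate weighting restores each class to its sampled count, so class totals weight by n_sampled:
  0–7 yr: 360 × 21.3 = 7668
  8–23 yr: 120 × 79.5 = 9540
  24+ yr: 300 × 78.7 = 23,610
Adjusted estimate = 40,818 / 780 = 52.3308 → 52.3%.

52.3%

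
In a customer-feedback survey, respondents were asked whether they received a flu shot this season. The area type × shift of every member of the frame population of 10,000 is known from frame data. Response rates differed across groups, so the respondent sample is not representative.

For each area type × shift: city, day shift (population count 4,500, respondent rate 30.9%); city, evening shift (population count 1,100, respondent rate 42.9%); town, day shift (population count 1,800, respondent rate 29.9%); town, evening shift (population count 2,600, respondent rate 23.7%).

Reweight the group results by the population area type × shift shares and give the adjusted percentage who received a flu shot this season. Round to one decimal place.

30.2%

Reweight to the known area type × shift distribution:
  city, day shift: (4,500/10,000) × 30.9 = 13.905
  city, evening shift: (1,100/10,000) × 42.9 = 4.719
  town, day shift: (1,800/10,000) × 29.9 = 5.382
  town, evening shift: (2,600/10,000) × 23.7 = 6.162
Post-stratified estimate = 30.168 → 30.2%.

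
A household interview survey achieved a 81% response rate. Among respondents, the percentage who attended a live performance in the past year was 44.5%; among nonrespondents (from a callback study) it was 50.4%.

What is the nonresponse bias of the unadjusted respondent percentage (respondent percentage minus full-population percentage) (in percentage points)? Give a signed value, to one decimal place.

-1.1 percentage points

Nonresponse fraction = 1 − 0.81 = 0.19.
Bias = (nonresponse fraction) × (respondent percentage − nonrespondent percentage)
     = 0.19 × (44.5 − 50.4) = 0.19 × -5.9 = -1.121.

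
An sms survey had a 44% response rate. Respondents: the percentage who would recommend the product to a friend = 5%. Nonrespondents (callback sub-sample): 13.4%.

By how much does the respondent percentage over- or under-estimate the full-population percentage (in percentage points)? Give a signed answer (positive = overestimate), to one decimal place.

Nonresponse fraction = 1 − 0.44 = 0.56.
Bias = (nonresponse fraction) × (respondent percentage − nonrespondent percentage)
     = 0.56 × (5 − 13.4) = 0.56 × -8.4 = -4.704.

-4.7 percentage points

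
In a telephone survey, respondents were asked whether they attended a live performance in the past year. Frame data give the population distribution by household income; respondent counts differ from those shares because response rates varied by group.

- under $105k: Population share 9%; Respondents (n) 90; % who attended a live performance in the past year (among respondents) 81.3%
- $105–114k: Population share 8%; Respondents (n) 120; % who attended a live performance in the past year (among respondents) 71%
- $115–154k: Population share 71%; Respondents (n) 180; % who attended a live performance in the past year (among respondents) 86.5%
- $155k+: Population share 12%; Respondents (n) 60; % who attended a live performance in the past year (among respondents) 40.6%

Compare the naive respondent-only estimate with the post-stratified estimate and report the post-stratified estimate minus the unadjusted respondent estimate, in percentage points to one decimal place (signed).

Unadjusted (pooled respondent) estimate weights by respondent counts:
  (90/450)×81.3 + (120/450)×71 + (180/450)×86.5 + (60/450)×40.6 = 75.2067%
Reweighting by population household income shares:
  0.09×81.3 + 0.08×71 + 0.71×86.5 + 0.12×40.6 = 79.284%
Difference = 79.284 − 75.2067 = 4.0773 pp.

+4.1 percentage points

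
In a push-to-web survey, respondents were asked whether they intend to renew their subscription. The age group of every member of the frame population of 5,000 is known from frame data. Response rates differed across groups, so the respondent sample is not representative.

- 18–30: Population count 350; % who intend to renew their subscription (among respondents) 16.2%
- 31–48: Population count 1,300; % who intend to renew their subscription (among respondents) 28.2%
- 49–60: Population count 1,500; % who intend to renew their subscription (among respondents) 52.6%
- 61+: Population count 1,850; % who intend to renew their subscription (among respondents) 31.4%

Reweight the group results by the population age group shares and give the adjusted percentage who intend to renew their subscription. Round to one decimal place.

Each cell contributes population-share × respondent value:
  18–30: (350/5,000) × 16.2 = 1.134
  31–48: (1,300/5,000) × 28.2 = 7.332
  49–60: (1,500/5,000) × 52.6 = 15.78
  61+: (1,850/5,000) × 31.4 = 11.618
Post-stratified estimate = 35.864 → 35.9%.

35.9%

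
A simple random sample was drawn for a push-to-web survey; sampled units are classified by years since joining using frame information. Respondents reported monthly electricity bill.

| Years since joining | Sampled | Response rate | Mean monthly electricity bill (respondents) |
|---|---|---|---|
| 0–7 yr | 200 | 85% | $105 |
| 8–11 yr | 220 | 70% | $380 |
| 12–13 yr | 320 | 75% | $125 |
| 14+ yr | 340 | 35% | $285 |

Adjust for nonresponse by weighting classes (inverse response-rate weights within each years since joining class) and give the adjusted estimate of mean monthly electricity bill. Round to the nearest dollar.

$224

Weighting each respondent by the inverse class response rate inflates each class back to its sampled size, so the class weight is n_sampled:
  0–7 yr: 200 × 105 = 21,000
  8–11 yr: 220 × 380 = 83,600
  12–13 yr: 320 × 125 = 40,000
  14+ yr: 340 × 285 = 96,900
Adjusted estimate = 241,500 / 1,080 = 223.611 → $224.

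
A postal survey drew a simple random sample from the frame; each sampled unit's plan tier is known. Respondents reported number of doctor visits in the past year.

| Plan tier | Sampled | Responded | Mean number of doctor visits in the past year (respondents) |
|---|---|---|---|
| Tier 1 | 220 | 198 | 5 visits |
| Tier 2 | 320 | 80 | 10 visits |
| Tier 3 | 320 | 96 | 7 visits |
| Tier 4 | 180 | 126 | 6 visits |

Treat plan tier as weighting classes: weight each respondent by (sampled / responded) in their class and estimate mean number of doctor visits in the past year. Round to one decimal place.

Class response rates: Tier 1 198/220 = 90%, Tier 2 80/320 = 25%, Tier 3 96/320 = 30%, Tier 4 126/180 = 70%.
Each respondent's weight = sampled/responded in their class; summing within a class gives n_sampled, so:
  Tier 1: 220 × 5 = 1100
  Tier 2: 320 × 10 = 3200
  Tier 3: 320 × 7 = 2240
  Tier 4: 180 × 6 = 1080
Adjusted estimate = 7620 / 1,040 = 7.32692 → 7.3.

7.3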